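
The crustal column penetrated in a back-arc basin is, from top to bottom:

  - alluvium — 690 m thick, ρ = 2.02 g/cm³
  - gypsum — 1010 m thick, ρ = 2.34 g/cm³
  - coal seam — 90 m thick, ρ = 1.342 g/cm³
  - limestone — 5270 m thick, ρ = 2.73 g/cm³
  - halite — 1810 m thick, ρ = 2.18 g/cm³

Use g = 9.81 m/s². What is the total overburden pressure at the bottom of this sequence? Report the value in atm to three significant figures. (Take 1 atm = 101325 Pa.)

2150 atm

alluvium: 2020 kg/m³ × 9.81 m/s² × 690 m = 1.367×10^7 Pa = 134.9 atm
gypsum: 2340 kg/m³ × 9.81 m/s² × 1010 m = 2.318×10^7 Pa = 228.8 atm
coal seam: 1342 kg/m³ × 9.81 m/s² × 90 m = 1.185×10^6 Pa = 11.69 atm
limestone: 2730 kg/m³ × 9.81 m/s² × 5270 m = 1.411×10^8 Pa = 1393 atm
halite: 2180 kg/m³ × 9.81 m/s² × 1810 m = 3.871×10^7 Pa = 382.0 atm
Total = 134.9 + 228.8 + 11.69 + 1393 + 382.0 = 2150.4 atm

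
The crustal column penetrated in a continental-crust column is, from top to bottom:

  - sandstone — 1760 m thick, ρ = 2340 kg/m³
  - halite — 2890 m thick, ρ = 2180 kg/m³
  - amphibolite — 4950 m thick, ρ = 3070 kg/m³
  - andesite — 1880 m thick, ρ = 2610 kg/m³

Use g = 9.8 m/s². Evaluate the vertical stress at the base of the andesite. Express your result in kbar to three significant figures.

sandstone: 2340 kg/m³ × 9.8 m/s² × 1760 m = 4.036×10^7 Pa = 0.4036 kbar
halite: 2180 kg/m³ × 9.8 m/s² × 2890 m = 6.174×10^7 Pa = 0.6174 kbar
amphibolite: 3070 kg/m³ × 9.8 m/s² × 4950 m = 1.489×10^8 Pa = 1.489 kbar
andesite: 2610 kg/m³ × 9.8 m/s² × 1880 m = 4.809×10^7 Pa = 0.4809 kbar
Total = 0.4036 + 0.6174 + 1.489 + 0.4809 = 2.9911 kbar

2.99 kbar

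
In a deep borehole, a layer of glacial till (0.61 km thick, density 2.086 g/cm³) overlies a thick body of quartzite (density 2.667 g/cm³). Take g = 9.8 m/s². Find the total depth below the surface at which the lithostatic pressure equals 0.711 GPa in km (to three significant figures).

27.3 km

Pressure at base of upper layers: 2086×9.8×610 = 1.247×10^7 Pa = 0.01247 GPa
Remaining pressure to be supplied by quartzite: 7.110×10^8 − 1.247×10^7 = 6.985×10^8 Pa
Additional depth in quartzite = 6.985×10^8 Pa / (2667 kg/m³ × 9.8 m/s²) = 26726 m
Total depth = 610 m + 26726 m = 27336 m
= 27.336 km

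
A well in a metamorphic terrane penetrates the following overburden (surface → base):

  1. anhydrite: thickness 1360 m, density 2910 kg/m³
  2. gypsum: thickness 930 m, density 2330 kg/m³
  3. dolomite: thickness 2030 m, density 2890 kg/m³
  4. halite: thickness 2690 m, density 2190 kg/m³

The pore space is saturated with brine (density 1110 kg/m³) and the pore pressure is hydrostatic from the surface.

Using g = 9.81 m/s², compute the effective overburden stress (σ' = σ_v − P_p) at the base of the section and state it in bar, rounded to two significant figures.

Overburden (lithostatic) stress σ_v:
anhydrite: 2910 kg/m³ × 9.81 m/s² × 1360 m = 3.882×10^7 Pa = 38.82 MPa
gypsum: 2330 kg/m³ × 9.81 m/s² × 930 m = 2.126×10^7 Pa = 21.26 MPa
dolomite: 2890 kg/m³ × 9.81 m/s² × 2030 m = 5.755×10^7 Pa = 57.55 MPa
halite: 2190 kg/m³ × 9.81 m/s² × 2690 m = 5.779×10^7 Pa = 57.79 MPa
Total = 38.82 + 21.26 + 57.55 + 57.79 = 175.43 MPa
Pore pressure P_p = 1110 kg/m³ × 9.81 m/s² × 7010 m = 7.633×10^7 Pa = 76.33 MPa
Effective stress σ' = σ_v − P_p = 175.4 − 76.33 = 99.093 MPa = 990.93 bar

990 bar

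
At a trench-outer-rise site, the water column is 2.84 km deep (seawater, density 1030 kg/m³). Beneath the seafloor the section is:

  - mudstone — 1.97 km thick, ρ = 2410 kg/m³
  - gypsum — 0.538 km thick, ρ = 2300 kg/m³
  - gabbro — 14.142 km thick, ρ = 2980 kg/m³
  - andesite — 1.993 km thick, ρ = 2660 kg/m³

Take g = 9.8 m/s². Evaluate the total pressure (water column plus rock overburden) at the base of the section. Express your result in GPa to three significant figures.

seawater: 1030 kg/m³ × 9.8 m/s² × 2840 m = 2.867×10^7 Pa = 0.02867 GPa
mudstone: 2410 kg/m³ × 9.8 m/s² × 1970 m = 4.653×10^7 Pa = 0.04653 GPa
gypsum: 2300 kg/m³ × 9.8 m/s² × 538 m = 1.213×10^7 Pa = 0.01213 GPa
gabbro: 2980 kg/m³ × 9.8 m/s² × 14142 m = 4.130×10^8 Pa = 0.4130 GPa
andesite: 2660 kg/m³ × 9.8 m/s² × 1993 m = 5.195×10^7 Pa = 0.05195 GPa
Total = 0.02867 + 0.04653 + 0.01213 + 0.4130 + 0.05195 = 0.55228 GPa

0.552 GPa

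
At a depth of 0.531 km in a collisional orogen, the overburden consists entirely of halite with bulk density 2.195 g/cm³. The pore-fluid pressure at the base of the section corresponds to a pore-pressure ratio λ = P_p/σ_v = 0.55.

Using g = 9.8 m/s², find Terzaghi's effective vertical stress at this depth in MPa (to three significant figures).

Overburden (lithostatic) stress σ_v:
halite: 2195 kg/m³ × 9.8 m/s² × 531 m = 1.142×10^7 Pa = 11.42 MPa
Pore pressure P_p = λ·σ_v = 0.55 × 11.42 MPa = 6.282 MPa
Effective stress σ' = σ_v − P_p = 11.42 − 6.282 = 5.1401 MPa

5.14 MPa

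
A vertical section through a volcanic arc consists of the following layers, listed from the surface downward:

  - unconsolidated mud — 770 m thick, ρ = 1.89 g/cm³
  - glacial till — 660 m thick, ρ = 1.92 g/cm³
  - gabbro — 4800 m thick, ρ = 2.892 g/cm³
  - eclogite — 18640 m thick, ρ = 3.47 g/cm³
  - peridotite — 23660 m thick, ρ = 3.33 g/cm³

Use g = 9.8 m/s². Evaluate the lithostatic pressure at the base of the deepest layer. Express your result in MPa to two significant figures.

1600 MPa

unconsolidated mud: 1890 kg/m³ × 9.8 m/s² × 770 m = 1.426×10^7 Pa = 14.26 MPa
glacial till: 1920 kg/m³ × 9.8 m/s² × 660 m = 1.242×10^7 Pa = 12.42 MPa
gabbro: 2892 kg/m³ × 9.8 m/s² × 4800 m = 1.360×10^8 Pa = 136.0 MPa
eclogite: 3470 kg/m³ × 9.8 m/s² × 18640 m = 6.339×10^8 Pa = 633.9 MPa
peridotite: 3330 kg/m³ × 9.8 m/s² × 23660 m = 7.721×10^8 Pa = 772.1 MPa
Total = 14.26 + 12.42 + 136.0 + 633.9 + 772.1 = 1568.7 MPa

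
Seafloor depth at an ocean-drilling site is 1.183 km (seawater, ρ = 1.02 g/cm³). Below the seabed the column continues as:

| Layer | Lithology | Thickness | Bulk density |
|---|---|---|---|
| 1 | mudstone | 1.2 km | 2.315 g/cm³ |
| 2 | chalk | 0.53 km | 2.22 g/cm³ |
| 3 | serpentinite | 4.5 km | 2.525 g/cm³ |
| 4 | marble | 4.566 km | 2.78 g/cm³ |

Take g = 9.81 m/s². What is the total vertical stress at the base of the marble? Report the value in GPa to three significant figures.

seawater: 1020 kg/m³ × 9.81 m/s² × 1183 m = 1.184×10^7 Pa = 0.01184 GPa
mudstone: 2315 kg/m³ × 9.81 m/s² × 1200 m = 2.725×10^7 Pa = 0.02725 GPa
chalk: 2220 kg/m³ × 9.81 m/s² × 530 m = 1.154×10^7 Pa = 0.01154 GPa
serpentinite: 2525 kg/m³ × 9.81 m/s² × 4500 m = 1.115×10^8 Pa = 0.1115 GPa
marble: 2780 kg/m³ × 9.81 m/s² × 4566 m = 1.245×10^8 Pa = 0.1245 GPa
Total = 0.01184 + 0.02725 + 0.01154 + 0.1115 + 0.1245 = 0.28662 GPa

0.287 GPa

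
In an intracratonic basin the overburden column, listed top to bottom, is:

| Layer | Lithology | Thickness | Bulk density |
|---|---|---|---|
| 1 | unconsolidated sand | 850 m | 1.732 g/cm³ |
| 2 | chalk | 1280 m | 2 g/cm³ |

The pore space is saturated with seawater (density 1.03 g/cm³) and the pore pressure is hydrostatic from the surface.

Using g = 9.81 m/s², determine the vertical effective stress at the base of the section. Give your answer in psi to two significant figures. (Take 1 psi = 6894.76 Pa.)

Overburden (lithostatic) stress σ_v:
unconsolidated sand: 1732 kg/m³ × 9.81 m/s² × 850 m = 1.444×10^7 Pa = 14.44 MPa
chalk: 2000 kg/m³ × 9.81 m/s² × 1280 m = 2.511×10^7 Pa = 25.11 MPa
Total = 14.44 + 25.11 = 39.556 MPa
Pore pressure P_p = 1030 kg/m³ × 9.81 m/s² × 2130 m = 2.152×10^7 Pa = 21.52 MPa
Effective stress σ' = σ_v − P_p = 39.56 − 21.52 = 18.034 MPa = 2615.6 psi

2600 psi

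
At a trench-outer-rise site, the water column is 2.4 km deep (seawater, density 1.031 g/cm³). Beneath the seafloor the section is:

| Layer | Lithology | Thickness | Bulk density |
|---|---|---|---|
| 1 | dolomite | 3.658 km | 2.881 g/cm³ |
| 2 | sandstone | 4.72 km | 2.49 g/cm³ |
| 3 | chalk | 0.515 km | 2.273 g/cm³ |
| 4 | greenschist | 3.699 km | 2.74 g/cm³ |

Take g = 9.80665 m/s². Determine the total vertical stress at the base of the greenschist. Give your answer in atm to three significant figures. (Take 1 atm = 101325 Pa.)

3490 atm

seawater: 1031 kg/m³ × 9.80665 m/s² × 2400 m = 2.427×10^7 Pa = 239.5 atm
dolomite: 2881 kg/m³ × 9.80665 m/s² × 3658 m = 1.033×10^8 Pa = 1020 atm
sandstone: 2490 kg/m³ × 9.80665 m/s² × 4720 m = 1.153×10^8 Pa = 1137 atm
chalk: 2273 kg/m³ × 9.80665 m/s² × 515 m = 1.148×10^7 Pa = 113.3 atm
greenschist: 2740 kg/m³ × 9.80665 m/s² × 3699 m = 9.939×10^7 Pa = 980.9 atm
Total = 239.5 + 1020 + 1137 + 113.3 + 980.9 = 3491.2 atm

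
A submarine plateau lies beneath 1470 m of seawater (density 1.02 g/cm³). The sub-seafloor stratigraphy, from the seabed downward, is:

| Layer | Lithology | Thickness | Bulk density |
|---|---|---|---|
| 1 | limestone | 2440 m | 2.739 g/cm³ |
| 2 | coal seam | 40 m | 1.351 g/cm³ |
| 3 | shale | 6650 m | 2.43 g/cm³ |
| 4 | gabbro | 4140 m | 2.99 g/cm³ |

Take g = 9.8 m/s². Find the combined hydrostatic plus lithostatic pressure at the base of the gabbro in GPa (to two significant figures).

0.36 GPa

seawater: 1020 kg/m³ × 9.8 m/s² × 1470 m = 1.469×10^7 Pa = 0.01469 GPa
limestone: 2739 kg/m³ × 9.8 m/s² × 2440 m = 6.549×10^7 Pa = 0.06549 GPa
coal seam: 1351 kg/m³ × 9.8 m/s² × 40 m = 5.296×10^5 Pa = 5.296×10^-4 GPa
shale: 2430 kg/m³ × 9.8 m/s² × 6650 m = 1.584×10^8 Pa = 0.1584 GPa
gabbro: 2990 kg/m³ × 9.8 m/s² × 4140 m = 1.213×10^8 Pa = 0.1213 GPa
Total = 0.01469 + 0.06549 + 5.296×10^-4 + 0.1584 + 0.1213 = 0.36039 GPa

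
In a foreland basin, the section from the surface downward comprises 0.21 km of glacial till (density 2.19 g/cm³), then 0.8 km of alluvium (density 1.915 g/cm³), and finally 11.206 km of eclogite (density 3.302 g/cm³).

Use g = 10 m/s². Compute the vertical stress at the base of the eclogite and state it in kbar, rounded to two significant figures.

glacial till: 2190 kg/m³ × 10 m/s² × 210 m = 4.599×10^6 Pa = 0.04599 kbar
alluvium: 1915 kg/m³ × 10 m/s² × 800 m = 1.532×10^7 Pa = 0.1532 kbar
eclogite: 3302 kg/m³ × 10 m/s² × 11206 m = 3.700×10^8 Pa = 3.700 kbar
Total = 0.04599 + 0.1532 + 3.700 = 3.8994 kbar

3.9 kbar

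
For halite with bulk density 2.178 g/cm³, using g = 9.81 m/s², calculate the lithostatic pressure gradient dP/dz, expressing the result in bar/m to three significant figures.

0.214 bar/m

dP/dz = ρg = 2178 kg/m³ × 9.81 m/s² = 21366 Pa/m
= 21366 Pa/m × (1 bar/m / 1.0000×10^5 Pa/m) = 0.21366 bar/m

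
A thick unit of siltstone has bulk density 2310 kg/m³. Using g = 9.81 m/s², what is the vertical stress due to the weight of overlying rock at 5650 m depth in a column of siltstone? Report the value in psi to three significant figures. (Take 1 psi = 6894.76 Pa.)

18600 psi

siltstone: 2310 kg/m³ × 9.81 m/s² × 5650 m = 1.280×10^8 Pa = 18570 psi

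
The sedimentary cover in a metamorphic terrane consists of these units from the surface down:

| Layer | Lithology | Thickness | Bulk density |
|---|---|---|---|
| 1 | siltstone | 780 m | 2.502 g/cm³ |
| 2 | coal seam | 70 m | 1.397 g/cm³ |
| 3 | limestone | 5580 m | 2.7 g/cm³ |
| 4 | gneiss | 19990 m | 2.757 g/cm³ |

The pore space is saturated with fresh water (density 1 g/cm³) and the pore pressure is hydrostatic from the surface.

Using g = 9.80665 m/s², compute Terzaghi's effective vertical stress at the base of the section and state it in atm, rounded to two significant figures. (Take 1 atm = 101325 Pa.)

4400 atm

Overburden (lithostatic) stress σ_v:
siltstone: 2502 kg/m³ × 9.80665 m/s² × 780 m = 1.914×10^7 Pa = 19.14 MPa
coal seam: 1397 kg/m³ × 9.80665 m/s² × 70 m = 9.590×10^5 Pa = 0.9590 MPa
limestone: 2700 kg/m³ × 9.80665 m/s² × 5580 m = 1.477×10^8 Pa = 147.7 MPa
gneiss: 2757 kg/m³ × 9.80665 m/s² × 19990 m = 5.405×10^8 Pa = 540.5 MPa
Total = 19.14 + 0.9590 + 147.7 + 540.5 = 708.31 MPa
Pore pressure P_p = 1000 kg/m³ × 9.80665 m/s² × 26420 m = 2.591×10^8 Pa = 259.1 MPa
Effective stress σ' = σ_v − P_p = 708.3 − 259.1 = 449.22 MPa = 4433.5 atm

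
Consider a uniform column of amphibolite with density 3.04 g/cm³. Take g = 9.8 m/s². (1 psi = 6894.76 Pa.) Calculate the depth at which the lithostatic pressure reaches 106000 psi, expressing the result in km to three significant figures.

h = P/(ρg) = 106000 psi / (3040 kg/m³ × 9.8 m/s²) = 7.308×10^8 Pa / 29792 Pa/m = 24532 m
= 24.532 km

24.5 km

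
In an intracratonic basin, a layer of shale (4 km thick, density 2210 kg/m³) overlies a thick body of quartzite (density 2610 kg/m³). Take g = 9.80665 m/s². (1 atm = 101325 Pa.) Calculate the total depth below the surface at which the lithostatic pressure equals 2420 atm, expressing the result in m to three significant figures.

Pressure at base of upper layers: 2210×9.80665×4000 = 8.669×10^7 Pa = 855.6 atm
Remaining pressure to be supplied by quartzite: 2.452×10^8 − 8.669×10^7 = 1.585×10^8 Pa
Additional depth in quartzite = 1.585×10^8 Pa / (2610 kg/m³ × 9.80665 m/s²) = 6193.1 m
Total depth = 4000 m + 6193.1 m = 10193 m

10200 m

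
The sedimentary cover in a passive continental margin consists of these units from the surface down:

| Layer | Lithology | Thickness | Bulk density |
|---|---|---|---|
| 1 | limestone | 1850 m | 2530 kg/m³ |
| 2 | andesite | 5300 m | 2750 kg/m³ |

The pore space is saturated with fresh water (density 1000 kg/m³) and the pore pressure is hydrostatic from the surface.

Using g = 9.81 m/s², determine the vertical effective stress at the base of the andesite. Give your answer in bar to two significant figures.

Overburden (lithostatic) stress σ_v:
limestone: 2530 kg/m³ × 9.81 m/s² × 1850 m = 4.592×10^7 Pa = 45.92 MPa
andesite: 2750 kg/m³ × 9.81 m/s² × 5300 m = 1.430×10^8 Pa = 143.0 MPa
Total = 45.92 + 143.0 = 188.90 MPa
Pore pressure P_p = 1000 kg/m³ × 9.81 m/s² × 7150 m = 7.014×10^7 Pa = 70.14 MPa
Effective stress σ' = σ_v − P_p = 188.9 − 70.14 = 118.75 MPa = 1187.5 bar

1200 bar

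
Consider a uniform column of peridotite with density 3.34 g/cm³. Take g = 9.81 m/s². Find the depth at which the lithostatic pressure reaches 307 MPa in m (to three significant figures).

h = P/(ρg) = 307 MPa / (3340 kg/m³ × 9.81 m/s²) = 3.070×10^8 Pa / 32765 Pa/m = 9369.6 m

9370 m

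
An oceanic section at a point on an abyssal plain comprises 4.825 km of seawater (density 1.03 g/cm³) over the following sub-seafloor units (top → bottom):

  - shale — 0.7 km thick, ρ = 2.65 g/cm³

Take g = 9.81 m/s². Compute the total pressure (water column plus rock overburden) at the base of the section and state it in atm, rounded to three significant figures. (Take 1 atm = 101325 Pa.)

seawater: 1030 kg/m³ × 9.81 m/s² × 4825 m = 4.875×10^7 Pa = 481.2 atm
shale: 2650 kg/m³ × 9.81 m/s² × 700 m = 1.820×10^7 Pa = 179.6 atm
Total = 481.2 + 179.6 = 660.75 atm

661 atm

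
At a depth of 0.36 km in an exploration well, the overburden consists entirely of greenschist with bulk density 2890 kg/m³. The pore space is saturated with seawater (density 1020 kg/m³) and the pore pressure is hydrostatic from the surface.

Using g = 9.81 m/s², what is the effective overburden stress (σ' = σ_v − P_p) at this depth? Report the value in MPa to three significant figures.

6.60 MPa

Overburden (lithostatic) stress σ_v:
greenschist: 2890 kg/m³ × 9.81 m/s² × 360 m = 1.021×10^7 Pa = 10.21 MPa
Pore pressure P_p = 1020 kg/m³ × 9.81 m/s² × 360 m = 3.602×10^6 Pa = 3.602 MPa
Effective stress σ' = σ_v − P_p = 10.21 − 3.602 = 6.6041 MPa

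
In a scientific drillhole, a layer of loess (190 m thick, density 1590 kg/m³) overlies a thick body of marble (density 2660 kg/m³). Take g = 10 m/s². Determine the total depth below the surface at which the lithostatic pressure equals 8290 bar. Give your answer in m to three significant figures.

31200 m

Pressure at base of upper layers: 1590×10×190 = 3.021×10^6 Pa = 30.21 bar
Remaining pressure to be supplied by marble: 8.290×10^8 − 3.021×10^6 = 8.260×10^8 Pa
Additional depth in marble = 8.260×10^8 Pa / (2660 kg/m³ × 10 m/s²) = 31052 m
Total depth = 190 m + 31052 m = 31242 m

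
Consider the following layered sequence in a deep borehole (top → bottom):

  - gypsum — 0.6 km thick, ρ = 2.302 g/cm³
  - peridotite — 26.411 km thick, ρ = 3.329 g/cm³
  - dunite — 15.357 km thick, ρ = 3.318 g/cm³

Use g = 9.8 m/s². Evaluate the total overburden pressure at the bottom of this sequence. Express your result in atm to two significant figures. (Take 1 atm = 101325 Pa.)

gypsum: 2302 kg/m³ × 9.8 m/s² × 600 m = 1.354×10^7 Pa = 133.6 atm
peridotite: 3329 kg/m³ × 9.8 m/s² × 26411 m = 8.616×10^8 Pa = 8504 atm
dunite: 3318 kg/m³ × 9.8 m/s² × 15357 m = 4.994×10^8 Pa = 4928 atm
Total = 133.6 + 8504 + 4928 = 13566 atm

14000 atm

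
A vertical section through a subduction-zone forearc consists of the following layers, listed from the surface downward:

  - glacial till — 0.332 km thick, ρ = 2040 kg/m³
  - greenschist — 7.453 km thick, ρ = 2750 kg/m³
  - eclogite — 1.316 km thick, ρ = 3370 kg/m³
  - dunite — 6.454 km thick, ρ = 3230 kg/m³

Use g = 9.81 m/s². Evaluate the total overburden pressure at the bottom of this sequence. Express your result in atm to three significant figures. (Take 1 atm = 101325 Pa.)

4500 atm

glacial till: 2040 kg/m³ × 9.81 m/s² × 332 m = 6.644×10^6 Pa = 65.57 atm
greenschist: 2750 kg/m³ × 9.81 m/s² × 7453 m = 2.011×10^8 Pa = 1984 atm
eclogite: 3370 kg/m³ × 9.81 m/s² × 1316 m = 4.351×10^7 Pa = 429.4 atm
dunite: 3230 kg/m³ × 9.81 m/s² × 6454 m = 2.045×10^8 Pa = 2018 atm
Total = 65.57 + 1984 + 429.4 + 2018 = 4497.6 atm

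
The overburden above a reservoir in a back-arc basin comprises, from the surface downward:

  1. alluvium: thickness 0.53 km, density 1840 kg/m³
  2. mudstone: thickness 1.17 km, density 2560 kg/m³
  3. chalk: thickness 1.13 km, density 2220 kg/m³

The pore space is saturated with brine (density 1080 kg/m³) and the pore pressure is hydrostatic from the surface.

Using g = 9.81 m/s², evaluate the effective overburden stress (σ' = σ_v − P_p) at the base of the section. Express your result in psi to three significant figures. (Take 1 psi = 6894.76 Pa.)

4870 psi

Overburden (lithostatic) stress σ_v:
alluvium: 1840 kg/m³ × 9.81 m/s² × 530 m = 9.567×10^6 Pa = 9.567 MPa
mudstone: 2560 kg/m³ × 9.81 m/s² × 1170 m = 2.938×10^7 Pa = 29.38 MPa
chalk: 2220 kg/m³ × 9.81 m/s² × 1130 m = 2.461×10^7 Pa = 24.61 MPa
Total = 9.567 + 29.38 + 24.61 = 63.559 MPa
Pore pressure P_p = 1080 kg/m³ × 9.81 m/s² × 2830 m = 2.998×10^7 Pa = 29.98 MPa
Effective stress σ' = σ_v − P_p = 63.56 − 29.98 = 33.576 MPa = 4869.7 psi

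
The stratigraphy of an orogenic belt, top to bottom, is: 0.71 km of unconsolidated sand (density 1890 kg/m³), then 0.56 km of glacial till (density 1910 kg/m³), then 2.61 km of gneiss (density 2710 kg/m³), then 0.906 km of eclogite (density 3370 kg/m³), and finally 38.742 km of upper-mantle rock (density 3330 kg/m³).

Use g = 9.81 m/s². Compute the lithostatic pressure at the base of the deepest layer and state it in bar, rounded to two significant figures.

unconsolidated sand: 1890 kg/m³ × 9.81 m/s² × 710 m = 1.316×10^7 Pa = 131.6 bar
glacial till: 1910 kg/m³ × 9.81 m/s² × 560 m = 1.049×10^7 Pa = 104.9 bar
gneiss: 2710 kg/m³ × 9.81 m/s² × 2610 m = 6.939×10^7 Pa = 693.9 bar
eclogite: 3370 kg/m³ × 9.81 m/s² × 906 m = 2.995×10^7 Pa = 299.5 bar
upper-mantle rock: 3330 kg/m³ × 9.81 m/s² × 38742 m = 1.266×10^9 Pa = 12656 bar
Total = 131.6 + 104.9 + 693.9 + 299.5 + 12656 = 13886 bar

14000 bar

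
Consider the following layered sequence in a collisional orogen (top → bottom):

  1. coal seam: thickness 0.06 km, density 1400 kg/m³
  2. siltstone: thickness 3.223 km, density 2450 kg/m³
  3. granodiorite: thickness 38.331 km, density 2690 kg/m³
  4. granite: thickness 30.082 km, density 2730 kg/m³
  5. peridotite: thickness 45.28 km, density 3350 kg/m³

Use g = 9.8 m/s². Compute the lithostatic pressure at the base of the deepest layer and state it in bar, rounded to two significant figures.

34000 bar

coal seam: 1400 kg/m³ × 9.8 m/s² × 60 m = 8.232×10^5 Pa = 8.232 bar
siltstone: 2450 kg/m³ × 9.8 m/s² × 3223 m = 7.738×10^7 Pa = 773.8 bar
granodiorite: 2690 kg/m³ × 9.8 m/s² × 38331 m = 1.010×10^9 Pa = 10105 bar
granite: 2730 kg/m³ × 9.8 m/s² × 30082 m = 8.048×10^8 Pa = 8048 bar
peridotite: 3350 kg/m³ × 9.8 m/s² × 45280 m = 1.487×10^9 Pa = 14865 bar
Total = 8.232 + 773.8 + 10105 + 8048 + 14865 = 33800 bar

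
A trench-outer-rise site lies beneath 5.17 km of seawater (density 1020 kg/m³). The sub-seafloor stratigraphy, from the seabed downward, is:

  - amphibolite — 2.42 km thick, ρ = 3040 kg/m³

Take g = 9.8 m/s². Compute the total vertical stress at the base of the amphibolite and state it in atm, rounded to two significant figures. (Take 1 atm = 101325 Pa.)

seawater: 1020 kg/m³ × 9.8 m/s² × 5170 m = 5.168×10^7 Pa = 510.0 atm
amphibolite: 3040 kg/m³ × 9.8 m/s² × 2420 m = 7.210×10^7 Pa = 711.5 atm
Total = 510.0 + 711.5 = 1221.6 atm

1200 atm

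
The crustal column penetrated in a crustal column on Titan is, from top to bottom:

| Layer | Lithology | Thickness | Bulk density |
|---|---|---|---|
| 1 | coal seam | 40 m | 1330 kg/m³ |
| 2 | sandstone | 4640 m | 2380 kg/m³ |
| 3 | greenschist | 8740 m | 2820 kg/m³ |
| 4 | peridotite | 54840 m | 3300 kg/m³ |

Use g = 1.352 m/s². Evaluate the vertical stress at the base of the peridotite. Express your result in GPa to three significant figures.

coal seam: 1330 kg/m³ × 1.352 m/s² × 40 m = 71926 Pa = 7.193×10^-5 GPa
sandstone: 2380 kg/m³ × 1.352 m/s² × 4640 m = 1.493×10^7 Pa = 0.01493 GPa
greenschist: 2820 kg/m³ × 1.352 m/s² × 8740 m = 3.332×10^7 Pa = 0.03332 GPa
peridotite: 3300 kg/m³ × 1.352 m/s² × 54840 m = 2.447×10^8 Pa = 0.2447 GPa
Total = 7.193×10^-5 + 0.01493 + 0.03332 + 0.2447 = 0.29300 GPa

0.293 GPa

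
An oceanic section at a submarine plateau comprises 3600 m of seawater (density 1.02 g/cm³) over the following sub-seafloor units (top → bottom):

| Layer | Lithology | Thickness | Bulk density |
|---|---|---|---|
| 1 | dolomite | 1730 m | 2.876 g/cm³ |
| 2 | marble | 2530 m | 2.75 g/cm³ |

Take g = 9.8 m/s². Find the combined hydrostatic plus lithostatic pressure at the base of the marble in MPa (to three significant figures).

seawater: 1020 kg/m³ × 9.8 m/s² × 3600 m = 3.599×10^7 Pa = 35.99 MPa
dolomite: 2876 kg/m³ × 9.8 m/s² × 1730 m = 4.876×10^7 Pa = 48.76 MPa
marble: 2750 kg/m³ × 9.8 m/s² × 2530 m = 6.818×10^7 Pa = 68.18 MPa
Total = 35.99 + 48.76 + 68.18 = 152.93 MPa

153 MPa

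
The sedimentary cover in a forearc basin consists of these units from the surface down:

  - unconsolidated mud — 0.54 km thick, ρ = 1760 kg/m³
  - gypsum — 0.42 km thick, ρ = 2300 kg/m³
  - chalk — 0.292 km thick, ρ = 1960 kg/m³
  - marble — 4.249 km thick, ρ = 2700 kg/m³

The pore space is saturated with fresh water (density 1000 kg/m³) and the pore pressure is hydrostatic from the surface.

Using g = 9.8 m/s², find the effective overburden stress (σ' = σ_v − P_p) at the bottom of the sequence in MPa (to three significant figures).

82.9 MPa

Overburden (lithostatic) stress σ_v:
unconsolidated mud: 1760 kg/m³ × 9.8 m/s² × 540 m = 9.314×10^6 Pa = 9.314 MPa
gypsum: 2300 kg/m³ × 9.8 m/s² × 420 m = 9.467×10^6 Pa = 9.467 MPa
chalk: 1960 kg/m³ × 9.8 m/s² × 292 m = 5.609×10^6 Pa = 5.609 MPa
marble: 2700 kg/m³ × 9.8 m/s² × 4249 m = 1.124×10^8 Pa = 112.4 MPa
Total = 9.314 + 9.467 + 5.609 + 112.4 = 136.82 MPa
Pore pressure P_p = 1000 kg/m³ × 9.8 m/s² × 5501 m = 5.391×10^7 Pa = 53.91 MPa
Effective stress σ' = σ_v − P_p = 136.8 − 53.91 = 82.908 MPa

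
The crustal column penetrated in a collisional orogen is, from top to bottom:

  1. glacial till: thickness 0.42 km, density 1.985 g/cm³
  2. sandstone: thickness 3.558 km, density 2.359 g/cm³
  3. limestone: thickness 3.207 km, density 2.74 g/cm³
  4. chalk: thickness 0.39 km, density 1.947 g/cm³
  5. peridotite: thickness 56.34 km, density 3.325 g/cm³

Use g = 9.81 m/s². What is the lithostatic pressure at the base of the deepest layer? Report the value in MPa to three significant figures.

2020 MPa

glacial till: 1985 kg/m³ × 9.81 m/s² × 420 m = 8.179×10^6 Pa = 8.179 MPa
sandstone: 2359 kg/m³ × 9.81 m/s² × 3558 m = 8.234×10^7 Pa = 82.34 MPa
limestone: 2740 kg/m³ × 9.81 m/s² × 3207 m = 8.620×10^7 Pa = 86.20 MPa
chalk: 1947 kg/m³ × 9.81 m/s² × 390 m = 7.449×10^6 Pa = 7.449 MPa
peridotite: 3325 kg/m³ × 9.81 m/s² × 56340 m = 1.838×10^9 Pa = 1838 MPa
Total = 8.179 + 82.34 + 86.20 + 7.449 + 1838 = 2021.9 MPa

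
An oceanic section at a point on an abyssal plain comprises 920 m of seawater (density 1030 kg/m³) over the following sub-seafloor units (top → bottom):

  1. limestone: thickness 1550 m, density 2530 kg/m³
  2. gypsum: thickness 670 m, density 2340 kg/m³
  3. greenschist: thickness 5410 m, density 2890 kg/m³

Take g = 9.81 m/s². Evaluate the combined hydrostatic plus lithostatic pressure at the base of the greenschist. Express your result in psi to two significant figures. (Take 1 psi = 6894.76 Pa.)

seawater: 1030 kg/m³ × 9.81 m/s² × 920 m = 9.296×10^6 Pa = 1348 psi
limestone: 2530 kg/m³ × 9.81 m/s² × 1550 m = 3.847×10^7 Pa = 5580 psi
gypsum: 2340 kg/m³ × 9.81 m/s² × 670 m = 1.538×10^7 Pa = 2231 psi
greenschist: 2890 kg/m³ × 9.81 m/s² × 5410 m = 1.534×10^8 Pa = 22246 psi
Total = 1348 + 5580 + 2231 + 22246 = 31404 psi

31000 psi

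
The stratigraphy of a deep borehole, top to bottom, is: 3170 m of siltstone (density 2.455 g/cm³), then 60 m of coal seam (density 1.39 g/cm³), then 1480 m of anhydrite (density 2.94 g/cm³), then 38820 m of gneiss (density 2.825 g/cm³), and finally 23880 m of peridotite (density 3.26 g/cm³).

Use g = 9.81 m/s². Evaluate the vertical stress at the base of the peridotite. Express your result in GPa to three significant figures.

1.96 GPa

siltstone: 2455 kg/m³ × 9.81 m/s² × 3170 m = 7.634×10^7 Pa = 0.07634 GPa
coal seam: 1390 kg/m³ × 9.81 m/s² × 60 m = 8.182×10^5 Pa = 8.182×10^-4 GPa
anhydrite: 2940 kg/m³ × 9.81 m/s² × 1480 m = 4.269×10^7 Pa = 0.04269 GPa
gneiss: 2825 kg/m³ × 9.81 m/s² × 38820 m = 1.076×10^9 Pa = 1.076 GPa
peridotite: 3260 kg/m³ × 9.81 m/s² × 23880 m = 7.637×10^8 Pa = 0.7637 GPa
Total = 0.07634 + 8.182×10^-4 + 0.04269 + 1.076 + 0.7637 = 1.9594 GPa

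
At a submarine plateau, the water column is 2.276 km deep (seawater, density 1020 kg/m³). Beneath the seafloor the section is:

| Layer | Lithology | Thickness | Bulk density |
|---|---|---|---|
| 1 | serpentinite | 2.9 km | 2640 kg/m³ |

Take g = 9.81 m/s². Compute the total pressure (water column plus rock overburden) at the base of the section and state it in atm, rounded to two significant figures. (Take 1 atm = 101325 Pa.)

seawater: 1020 kg/m³ × 9.81 m/s² × 2276 m = 2.277×10^7 Pa = 224.8 atm
serpentinite: 2640 kg/m³ × 9.81 m/s² × 2900 m = 7.511×10^7 Pa = 741.2 atm
Total = 224.8 + 741.2 = 966.00 atm

970 atm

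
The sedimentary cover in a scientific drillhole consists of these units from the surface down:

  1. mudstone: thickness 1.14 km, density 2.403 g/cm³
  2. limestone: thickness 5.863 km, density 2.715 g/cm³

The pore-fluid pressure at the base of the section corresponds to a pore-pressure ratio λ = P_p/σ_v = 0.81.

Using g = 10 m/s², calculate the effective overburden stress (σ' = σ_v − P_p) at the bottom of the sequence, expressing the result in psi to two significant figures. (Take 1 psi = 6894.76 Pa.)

5100 psi

Overburden (lithostatic) stress σ_v:
mudstone: 2403 kg/m³ × 10 m/s² × 1140 m = 2.739×10^7 Pa = 27.39 MPa
limestone: 2715 kg/m³ × 10 m/s² × 5863 m = 1.592×10^8 Pa = 159.2 MPa
Total = 27.39 + 159.2 = 186.57 MPa
Pore pressure P_p = λ·σ_v = 0.81 × 186.6 MPa = 151.1 MPa
Effective stress σ' = σ_v − P_p = 186.6 − 151.1 = 35.449 MPa = 5141.5 psi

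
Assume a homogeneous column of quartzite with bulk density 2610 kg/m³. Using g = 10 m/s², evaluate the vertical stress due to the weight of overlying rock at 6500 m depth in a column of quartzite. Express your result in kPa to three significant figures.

quartzite: 2610 kg/m³ × 10 m/s² × 6500 m = 1.696×10^8 Pa = 1.696×10^5 kPa

170000 kPa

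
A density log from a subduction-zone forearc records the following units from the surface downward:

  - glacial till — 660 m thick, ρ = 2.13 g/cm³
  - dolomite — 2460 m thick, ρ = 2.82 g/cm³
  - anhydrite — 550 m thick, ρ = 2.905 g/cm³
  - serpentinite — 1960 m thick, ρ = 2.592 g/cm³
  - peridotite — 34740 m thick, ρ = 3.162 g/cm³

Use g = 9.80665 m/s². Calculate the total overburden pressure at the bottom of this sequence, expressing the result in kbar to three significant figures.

12.2 kbar

glacial till: 2130 kg/m³ × 9.80665 m/s² × 660 m = 1.379×10^7 Pa = 0.1379 kbar
dolomite: 2820 kg/m³ × 9.80665 m/s² × 2460 m = 6.803×10^7 Pa = 0.6803 kbar
anhydrite: 2905 kg/m³ × 9.80665 m/s² × 550 m = 1.567×10^7 Pa = 0.1567 kbar
serpentinite: 2592 kg/m³ × 9.80665 m/s² × 1960 m = 4.982×10^7 Pa = 0.4982 kbar
peridotite: 3162 kg/m³ × 9.80665 m/s² × 34740 m = 1.077×10^9 Pa = 10.77 kbar
Total = 0.1379 + 0.6803 + 0.1567 + 0.4982 + 10.77 = 12.245 kbar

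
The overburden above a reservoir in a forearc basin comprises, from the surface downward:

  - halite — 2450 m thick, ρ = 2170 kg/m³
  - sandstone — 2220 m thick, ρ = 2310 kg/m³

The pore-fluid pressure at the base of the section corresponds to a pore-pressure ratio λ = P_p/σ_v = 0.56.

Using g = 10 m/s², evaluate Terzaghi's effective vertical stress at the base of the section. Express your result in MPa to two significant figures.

46 MPa

Overburden (lithostatic) stress σ_v:
halite: 2170 kg/m³ × 10 m/s² × 2450 m = 5.316×10^7 Pa = 53.16 MPa
sandstone: 2310 kg/m³ × 10 m/s² × 2220 m = 5.128×10^7 Pa = 51.28 MPa
Total = 53.16 + 51.28 = 104.45 MPa
Pore pressure P_p = λ·σ_v = 0.56 × 104.4 MPa = 58.49 MPa
Effective stress σ' = σ_v − P_p = 104.4 − 58.49 = 45.957 MPa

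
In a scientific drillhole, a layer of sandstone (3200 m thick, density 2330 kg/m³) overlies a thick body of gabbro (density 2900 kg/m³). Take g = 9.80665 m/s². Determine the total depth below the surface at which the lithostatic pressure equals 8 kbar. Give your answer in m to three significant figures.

28800 m

Pressure at base of upper layers: 2330×9.80665×3200 = 7.312×10^7 Pa = 0.7312 kbar
Remaining pressure to be supplied by gabbro: 8.000×10^8 − 7.312×10^7 = 7.269×10^8 Pa
Additional depth in gabbro = 7.269×10^8 Pa / (2900 kg/m³ × 9.80665 m/s²) = 25559 m
Total depth = 3200 m + 25559 m = 28759 m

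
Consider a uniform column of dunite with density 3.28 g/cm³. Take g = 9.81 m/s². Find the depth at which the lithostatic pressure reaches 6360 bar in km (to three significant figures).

h = P/(ρg) = 6360 bar / (3280 kg/m³ × 9.81 m/s²) = 6.360×10^8 Pa / 32177 Pa/m = 19766 m
= 19.766 km

19.8 km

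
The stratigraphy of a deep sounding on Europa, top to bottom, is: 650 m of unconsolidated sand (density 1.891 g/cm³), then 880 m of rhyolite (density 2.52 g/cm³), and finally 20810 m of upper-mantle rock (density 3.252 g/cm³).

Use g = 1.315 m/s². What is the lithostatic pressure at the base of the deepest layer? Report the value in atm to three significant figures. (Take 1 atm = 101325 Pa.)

923 atm

unconsolidated sand: 1891 kg/m³ × 1.315 m/s² × 650 m = 1.616×10^6 Pa = 15.95 atm
rhyolite: 2520 kg/m³ × 1.315 m/s² × 880 m = 2.916×10^6 Pa = 28.78 atm
upper-mantle rock: 3252 kg/m³ × 1.315 m/s² × 20810 m = 8.899×10^7 Pa = 878.3 atm
Total = 15.95 + 28.78 + 878.3 = 923.01 atm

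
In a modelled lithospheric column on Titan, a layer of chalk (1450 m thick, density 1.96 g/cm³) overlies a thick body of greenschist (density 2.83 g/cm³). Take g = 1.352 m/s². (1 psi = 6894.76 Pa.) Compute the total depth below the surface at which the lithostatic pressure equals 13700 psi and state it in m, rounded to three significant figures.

25100 m

Pressure at base of upper layers: 1960×1.352×1450 = 3.842×10^6 Pa = 557.3 psi
Remaining pressure to be supplied by greenschist: 9.446×10^7 − 3.842×10^6 = 9.062×10^7 Pa
Additional depth in greenschist = 9.062×10^7 Pa / (2830 kg/m³ × 1.352 m/s²) = 23683 m
Total depth = 1450 m + 23683 m = 25133 m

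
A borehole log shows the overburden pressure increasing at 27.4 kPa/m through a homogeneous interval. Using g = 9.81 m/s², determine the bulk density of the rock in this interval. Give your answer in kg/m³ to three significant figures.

2790 kg/m³

ρ = (dP/dz)/g = 27.4 kPa/m / 9.81 m/s² = 27400 Pa/m / 9.81 m/s² = 2793.1 kg/m³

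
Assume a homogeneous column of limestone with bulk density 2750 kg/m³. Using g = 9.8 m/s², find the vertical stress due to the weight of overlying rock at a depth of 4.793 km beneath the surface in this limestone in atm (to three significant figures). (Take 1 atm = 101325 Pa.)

limestone: 2750 kg/m³ × 9.8 m/s² × 4793 m = 1.292×10^8 Pa = 1275 atm

1270 atm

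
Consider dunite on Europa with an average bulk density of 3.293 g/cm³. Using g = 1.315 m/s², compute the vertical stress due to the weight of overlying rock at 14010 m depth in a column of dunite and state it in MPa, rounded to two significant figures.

dunite: 3293 kg/m³ × 1.315 m/s² × 14010 m = 6.067×10^7 Pa = 60.67 MPa

61 MPa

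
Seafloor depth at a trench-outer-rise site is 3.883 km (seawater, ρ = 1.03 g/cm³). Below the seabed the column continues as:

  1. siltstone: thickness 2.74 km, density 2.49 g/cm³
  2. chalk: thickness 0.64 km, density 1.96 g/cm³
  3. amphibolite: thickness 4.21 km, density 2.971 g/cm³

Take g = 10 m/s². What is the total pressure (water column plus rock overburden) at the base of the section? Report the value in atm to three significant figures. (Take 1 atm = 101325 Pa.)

2430 atm

seawater: 1030 kg/m³ × 10 m/s² × 3883 m = 3.999×10^7 Pa = 394.7 atm
siltstone: 2490 kg/m³ × 10 m/s² × 2740 m = 6.823×10^7 Pa = 673.3 atm
chalk: 1960 kg/m³ × 10 m/s² × 640 m = 1.254×10^7 Pa = 123.8 atm
amphibolite: 2971 kg/m³ × 10 m/s² × 4210 m = 1.251×10^8 Pa = 1234 atm
Total = 394.7 + 673.3 + 123.8 + 1234 = 2426.3 atm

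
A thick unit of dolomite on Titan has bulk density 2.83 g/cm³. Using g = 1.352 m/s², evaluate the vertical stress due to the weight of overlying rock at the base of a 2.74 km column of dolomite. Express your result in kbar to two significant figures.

0.10 kbar

dolomite: 2830 kg/m³ × 1.352 m/s² × 2740 m = 1.048×10^7 Pa = 0.1048 kbar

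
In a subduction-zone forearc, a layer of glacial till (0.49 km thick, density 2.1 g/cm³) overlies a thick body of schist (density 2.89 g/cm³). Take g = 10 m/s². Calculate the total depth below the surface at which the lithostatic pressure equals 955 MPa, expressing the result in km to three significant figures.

33.2 km

Pressure at base of upper layers: 2100×10×490 = 1.029×10^7 Pa = 10.29 MPa
Remaining pressure to be supplied by schist: 9.550×10^8 − 1.029×10^7 = 9.447×10^8 Pa
Additional depth in schist = 9.447×10^8 Pa / (2890 kg/m³ × 10 m/s²) = 32689 m
Total depth = 490 m + 32689 m = 33179 m
= 33.179 km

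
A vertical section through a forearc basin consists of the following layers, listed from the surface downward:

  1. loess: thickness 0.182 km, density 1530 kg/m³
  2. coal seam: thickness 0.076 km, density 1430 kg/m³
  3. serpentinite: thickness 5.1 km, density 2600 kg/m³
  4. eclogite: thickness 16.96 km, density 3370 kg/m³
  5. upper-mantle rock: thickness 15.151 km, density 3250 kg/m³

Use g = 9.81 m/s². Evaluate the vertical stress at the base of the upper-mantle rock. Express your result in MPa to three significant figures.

1180 MPa

loess: 1530 kg/m³ × 9.81 m/s² × 182 m = 2.732×10^6 Pa = 2.732 MPa
coal seam: 1430 kg/m³ × 9.81 m/s² × 76 m = 1.066×10^6 Pa = 1.066 MPa
serpentinite: 2600 kg/m³ × 9.81 m/s² × 5100 m = 1.301×10^8 Pa = 130.1 MPa
eclogite: 3370 kg/m³ × 9.81 m/s² × 16960 m = 5.607×10^8 Pa = 560.7 MPa
upper-mantle rock: 3250 kg/m³ × 9.81 m/s² × 15151 m = 4.831×10^8 Pa = 483.1 MPa
Total = 2.732 + 1.066 + 130.1 + 560.7 + 483.1 = 1177.6 MPa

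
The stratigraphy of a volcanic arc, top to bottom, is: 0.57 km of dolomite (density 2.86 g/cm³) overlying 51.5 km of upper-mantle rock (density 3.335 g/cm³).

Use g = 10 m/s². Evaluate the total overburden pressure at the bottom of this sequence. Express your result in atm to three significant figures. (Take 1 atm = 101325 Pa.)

17100 atm

dolomite: 2860 kg/m³ × 10 m/s² × 570 m = 1.630×10^7 Pa = 160.9 atm
upper-mantle rock: 3335 kg/m³ × 10 m/s² × 51500 m = 1.718×10^9 Pa = 16951 atm
Total = 160.9 + 16951 = 17112 atm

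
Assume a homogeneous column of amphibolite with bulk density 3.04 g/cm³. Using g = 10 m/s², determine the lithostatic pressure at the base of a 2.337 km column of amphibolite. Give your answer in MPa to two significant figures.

amphibolite: 3040 kg/m³ × 10 m/s² × 2337 m = 7.104×10^7 Pa = 71.04 MPa

71 MPa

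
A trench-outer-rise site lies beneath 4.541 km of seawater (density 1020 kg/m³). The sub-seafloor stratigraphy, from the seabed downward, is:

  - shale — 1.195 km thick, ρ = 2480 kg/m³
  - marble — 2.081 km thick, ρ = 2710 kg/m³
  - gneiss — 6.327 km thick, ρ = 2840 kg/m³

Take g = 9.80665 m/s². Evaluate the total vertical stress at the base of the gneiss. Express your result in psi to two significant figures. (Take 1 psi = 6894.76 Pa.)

44000 psi

seawater: 1020 kg/m³ × 9.80665 m/s² × 4541 m = 4.542×10^7 Pa = 6588 psi
shale: 2480 kg/m³ × 9.80665 m/s² × 1195 m = 2.906×10^7 Pa = 4215 psi
marble: 2710 kg/m³ × 9.80665 m/s² × 2081 m = 5.530×10^7 Pa = 8021 psi
gneiss: 2840 kg/m³ × 9.80665 m/s² × 6327 m = 1.762×10^8 Pa = 25557 psi
Total = 6588 + 4215 + 8021 + 25557 = 44382 psi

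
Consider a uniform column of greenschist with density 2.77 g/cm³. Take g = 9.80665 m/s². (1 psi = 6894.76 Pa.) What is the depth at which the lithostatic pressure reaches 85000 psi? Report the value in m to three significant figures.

h = P/(ρg) = 85000 psi / (2770 kg/m³ × 9.80665 m/s²) = 5.861×10^8 Pa / 27164 Pa/m = 21574 m

21600 m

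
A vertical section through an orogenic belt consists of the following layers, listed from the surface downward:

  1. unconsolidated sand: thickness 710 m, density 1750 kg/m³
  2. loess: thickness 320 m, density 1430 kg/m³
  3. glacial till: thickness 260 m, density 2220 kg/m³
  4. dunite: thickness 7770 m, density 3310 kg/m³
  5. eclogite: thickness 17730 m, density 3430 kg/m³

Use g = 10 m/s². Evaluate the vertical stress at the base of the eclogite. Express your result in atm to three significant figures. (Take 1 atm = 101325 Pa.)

unconsolidated sand: 1750 kg/m³ × 10 m/s² × 710 m = 1.242×10^7 Pa = 122.6 atm
loess: 1430 kg/m³ × 10 m/s² × 320 m = 4.576×10^6 Pa = 45.16 atm
glacial till: 2220 kg/m³ × 10 m/s² × 260 m = 5.772×10^6 Pa = 56.97 atm
dunite: 3310 kg/m³ × 10 m/s² × 7770 m = 2.572×10^8 Pa = 2538 atm
eclogite: 3430 kg/m³ × 10 m/s² × 17730 m = 6.081×10^8 Pa = 6002 atm
Total = 122.6 + 45.16 + 56.97 + 2538 + 6002 = 8764.9 atm

8760 atm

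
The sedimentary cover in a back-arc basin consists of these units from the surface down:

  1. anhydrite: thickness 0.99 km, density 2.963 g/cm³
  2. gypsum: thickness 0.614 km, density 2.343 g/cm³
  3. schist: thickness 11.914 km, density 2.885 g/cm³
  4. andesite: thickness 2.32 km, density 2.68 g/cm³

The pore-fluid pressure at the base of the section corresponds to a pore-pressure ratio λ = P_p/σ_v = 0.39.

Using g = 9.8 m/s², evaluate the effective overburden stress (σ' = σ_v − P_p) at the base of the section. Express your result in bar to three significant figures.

2690 bar

Overburden (lithostatic) stress σ_v:
anhydrite: 2963 kg/m³ × 9.8 m/s² × 990 m = 2.875×10^7 Pa = 28.75 MPa
gypsum: 2343 kg/m³ × 9.8 m/s² × 614 m = 1.410×10^7 Pa = 14.10 MPa
schist: 2885 kg/m³ × 9.8 m/s² × 11914 m = 3.368×10^8 Pa = 336.8 MPa
andesite: 2680 kg/m³ × 9.8 m/s² × 2320 m = 6.093×10^7 Pa = 60.93 MPa
Total = 28.75 + 14.10 + 336.8 + 60.93 = 440.62 MPa
Pore pressure P_p = λ·σ_v = 0.39 × 440.6 MPa = 171.8 MPa
Effective stress σ' = σ_v − P_p = 440.6 − 171.8 = 268.78 MPa = 2687.8 bar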